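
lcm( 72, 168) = 504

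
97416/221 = 97416/221= 440.80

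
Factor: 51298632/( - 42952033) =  - 2^3*3^2*7^1*11^1*19^1 * 487^1 * 42952033^( - 1 ) 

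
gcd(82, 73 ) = 1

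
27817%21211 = 6606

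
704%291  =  122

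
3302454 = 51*64754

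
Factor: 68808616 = 2^3 *8601077^1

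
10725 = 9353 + 1372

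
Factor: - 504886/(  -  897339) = 2^1*3^( - 1 )*252443^1*299113^ ( - 1) 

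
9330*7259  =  67726470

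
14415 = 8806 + 5609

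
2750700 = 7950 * 346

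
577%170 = 67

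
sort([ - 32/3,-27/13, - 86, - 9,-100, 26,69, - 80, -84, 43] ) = [-100 ,-86 , - 84, - 80,- 32/3, - 9, - 27/13,26, 43,69 ]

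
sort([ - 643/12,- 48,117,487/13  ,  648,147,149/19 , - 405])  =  [ -405, - 643/12, - 48,149/19, 487/13,117, 147,  648]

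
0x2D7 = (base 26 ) 11P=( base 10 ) 727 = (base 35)KR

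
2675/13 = 2675/13 = 205.77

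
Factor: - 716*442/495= - 2^3 * 3^( - 2 )*5^( - 1) * 11^( - 1)*13^1 * 17^1*179^1 =- 316472/495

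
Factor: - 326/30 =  - 3^ ( - 1)  *  5^( - 1 )*163^1 = - 163/15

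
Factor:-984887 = - 59^1* 16693^1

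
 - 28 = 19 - 47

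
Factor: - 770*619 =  - 2^1 * 5^1*  7^1 * 11^1 * 619^1 = - 476630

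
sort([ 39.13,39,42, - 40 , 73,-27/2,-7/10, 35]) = [ - 40, - 27/2, - 7/10, 35,39,39.13, 42,  73]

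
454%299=155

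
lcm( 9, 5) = 45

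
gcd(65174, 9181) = 1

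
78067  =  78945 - 878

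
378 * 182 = 68796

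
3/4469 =3/4469 = 0.00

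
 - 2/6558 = - 1 + 3278/3279 = -0.00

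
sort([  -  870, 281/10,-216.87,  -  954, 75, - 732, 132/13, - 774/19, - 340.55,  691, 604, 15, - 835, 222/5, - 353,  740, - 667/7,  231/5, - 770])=[ - 954, - 870, - 835, - 770, - 732, - 353,-340.55, - 216.87,  -  667/7, - 774/19, 132/13, 15 , 281/10, 222/5, 231/5, 75, 604,691,740]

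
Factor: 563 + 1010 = 1573 = 11^2*13^1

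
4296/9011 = 4296/9011 =0.48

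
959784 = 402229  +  557555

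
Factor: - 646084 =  - 2^2*161521^1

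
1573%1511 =62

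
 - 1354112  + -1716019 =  - 3070131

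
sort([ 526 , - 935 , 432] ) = [ - 935, 432,526] 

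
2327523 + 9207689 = 11535212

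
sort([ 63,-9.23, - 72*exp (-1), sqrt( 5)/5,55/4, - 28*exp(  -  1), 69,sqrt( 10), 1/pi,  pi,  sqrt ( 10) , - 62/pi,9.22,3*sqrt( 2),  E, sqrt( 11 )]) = [ - 72 * exp( - 1), - 62/pi, - 28* exp( - 1), - 9.23, 1/pi,sqrt( 5)/5 , E, pi,  sqrt( 10 ), sqrt( 10 ),sqrt( 11),3*sqrt(2), 9.22,55/4 , 63, 69 ]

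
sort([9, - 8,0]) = [  -  8,  0,9]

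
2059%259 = 246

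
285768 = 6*47628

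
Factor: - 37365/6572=  -  2^( - 2)*3^1*5^1 * 31^ ( - 1) * 47^1 = -705/124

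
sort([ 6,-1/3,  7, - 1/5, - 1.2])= [ - 1.2, - 1/3, - 1/5 , 6,7 ] 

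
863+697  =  1560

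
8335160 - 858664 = 7476496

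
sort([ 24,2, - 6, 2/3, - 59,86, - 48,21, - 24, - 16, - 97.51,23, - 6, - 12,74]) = [-97.51, - 59,-48, - 24, - 16, - 12, - 6, - 6,2/3,2,21, 23 , 24,  74, 86]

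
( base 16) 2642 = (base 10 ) 9794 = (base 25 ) FGJ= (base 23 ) ibj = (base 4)2121002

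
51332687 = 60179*853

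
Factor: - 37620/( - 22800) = 33/20 = 2^(-2)*3^1*5^( - 1 )*11^1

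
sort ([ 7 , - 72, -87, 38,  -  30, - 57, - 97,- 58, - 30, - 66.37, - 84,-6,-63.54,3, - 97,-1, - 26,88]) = [-97 , - 97,-87, - 84 ,-72, - 66.37, - 63.54, - 58, - 57, - 30,  -  30, - 26, - 6, - 1 , 3, 7,38,88] 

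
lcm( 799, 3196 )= 3196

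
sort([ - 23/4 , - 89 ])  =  [ - 89,  -  23/4]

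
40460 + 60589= 101049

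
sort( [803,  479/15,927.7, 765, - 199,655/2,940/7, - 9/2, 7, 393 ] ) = [ - 199, - 9/2,  7,479/15, 940/7, 655/2, 393, 765,803,  927.7 ] 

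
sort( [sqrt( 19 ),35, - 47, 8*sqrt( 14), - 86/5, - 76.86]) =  [ - 76.86, - 47, - 86/5, sqrt( 19 ) , 8*sqrt( 14) , 35 ]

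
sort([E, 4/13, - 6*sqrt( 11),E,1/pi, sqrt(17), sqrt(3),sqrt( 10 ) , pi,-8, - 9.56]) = [-6*sqrt(11 ),-9.56 ,-8, 4/13, 1/pi, sqrt( 3), E,E, pi,  sqrt( 10), sqrt( 17)]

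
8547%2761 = 264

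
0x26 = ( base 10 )38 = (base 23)1F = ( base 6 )102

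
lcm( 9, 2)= 18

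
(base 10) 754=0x2f2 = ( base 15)354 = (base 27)10P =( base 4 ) 23302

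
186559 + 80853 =267412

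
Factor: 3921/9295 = 3^1*5^( - 1)*11^( - 1 )*13^( - 2)*1307^1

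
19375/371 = 19375/371 = 52.22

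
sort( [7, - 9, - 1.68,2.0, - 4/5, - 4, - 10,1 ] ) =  [ - 10, - 9,-4,  -  1.68, - 4/5,1,2.0,7 ]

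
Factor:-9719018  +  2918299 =  -  6800719^1=- 6800719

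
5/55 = 1/11 = 0.09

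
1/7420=1/7420 = 0.00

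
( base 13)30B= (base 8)1006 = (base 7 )1340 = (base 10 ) 518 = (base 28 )IE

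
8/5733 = 8/5733 = 0.00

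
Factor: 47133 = 3^2 * 5237^1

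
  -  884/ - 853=1+31/853 = 1.04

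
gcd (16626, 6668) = 2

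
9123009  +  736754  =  9859763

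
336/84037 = 336/84037 = 0.00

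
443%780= 443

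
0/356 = 0 = 0.00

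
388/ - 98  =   - 194/49 = - 3.96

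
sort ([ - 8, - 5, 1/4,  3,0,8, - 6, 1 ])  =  [ - 8,-6 , - 5,0 , 1/4, 1 , 3, 8]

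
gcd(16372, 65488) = 16372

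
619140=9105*68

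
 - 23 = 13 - 36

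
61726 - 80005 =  - 18279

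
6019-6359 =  - 340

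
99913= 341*293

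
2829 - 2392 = 437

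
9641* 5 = 48205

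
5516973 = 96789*57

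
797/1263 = 797/1263  =  0.63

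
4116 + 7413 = 11529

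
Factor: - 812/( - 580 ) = 7/5 = 5^( - 1 )*7^1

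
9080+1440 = 10520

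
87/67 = 1 +20/67 = 1.30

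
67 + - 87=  - 20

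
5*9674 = 48370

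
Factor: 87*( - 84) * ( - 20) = 146160 = 2^4 * 3^2*5^1*7^1*29^1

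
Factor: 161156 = 2^2 *40289^1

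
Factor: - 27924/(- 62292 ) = 13^1*29^ (  -  1) = 13/29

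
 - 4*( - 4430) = 17720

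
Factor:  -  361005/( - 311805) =587/507 = 3^( - 1)*13^(- 2 )*587^1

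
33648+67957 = 101605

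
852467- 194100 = 658367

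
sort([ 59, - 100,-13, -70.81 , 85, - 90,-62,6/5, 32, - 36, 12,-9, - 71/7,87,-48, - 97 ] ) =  [ - 100, - 97,-90,-70.81, -62,-48, - 36, - 13, - 71/7,-9,6/5 , 12,32,59,85,87 ] 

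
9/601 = 9/601= 0.01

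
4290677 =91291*47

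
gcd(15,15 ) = 15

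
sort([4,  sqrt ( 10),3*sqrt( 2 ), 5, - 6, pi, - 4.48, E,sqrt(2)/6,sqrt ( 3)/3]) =[-6,-4.48,sqrt (2) /6, sqrt ( 3)/3,E,pi, sqrt( 10),4,  3*sqrt( 2),  5]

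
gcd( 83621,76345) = 1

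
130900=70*1870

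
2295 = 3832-1537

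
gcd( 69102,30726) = 18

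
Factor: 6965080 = 2^3*5^1 * 31^1*41^1*137^1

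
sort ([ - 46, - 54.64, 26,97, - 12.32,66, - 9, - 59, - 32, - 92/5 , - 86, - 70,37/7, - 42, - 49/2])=[ - 86, - 70, - 59, - 54.64, - 46, - 42 ,-32, - 49/2,-92/5, - 12.32, - 9, 37/7,26,66 , 97]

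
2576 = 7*368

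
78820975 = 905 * 87095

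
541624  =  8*67703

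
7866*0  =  0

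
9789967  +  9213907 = 19003874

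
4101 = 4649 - 548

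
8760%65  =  50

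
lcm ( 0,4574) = 0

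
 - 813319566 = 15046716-828366282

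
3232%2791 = 441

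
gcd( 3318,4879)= 7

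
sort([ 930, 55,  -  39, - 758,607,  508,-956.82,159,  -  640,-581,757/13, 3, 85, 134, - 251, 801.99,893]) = [ - 956.82, - 758,-640,-581,-251 ,-39,3, 55, 757/13,85, 134, 159, 508,  607, 801.99, 893,930]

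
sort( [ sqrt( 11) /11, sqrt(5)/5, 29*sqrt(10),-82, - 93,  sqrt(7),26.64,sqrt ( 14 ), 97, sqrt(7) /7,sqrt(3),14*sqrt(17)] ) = [-93,-82,sqrt ( 11 ) /11 , sqrt( 7 )/7,sqrt( 5 ) /5,sqrt( 3),sqrt(7 ),sqrt( 14), 26.64, 14*sqrt ( 17), 29*sqrt(10), 97]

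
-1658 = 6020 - 7678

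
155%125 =30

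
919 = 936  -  17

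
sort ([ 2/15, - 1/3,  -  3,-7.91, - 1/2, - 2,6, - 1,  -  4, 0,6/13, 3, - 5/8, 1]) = [-7.91, - 4,-3,-2,-1,-5/8, - 1/2,-1/3 , 0, 2/15,6/13,  1,3, 6] 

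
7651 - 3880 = 3771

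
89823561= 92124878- 2301317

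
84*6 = 504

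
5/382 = 5/382 = 0.01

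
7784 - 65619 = -57835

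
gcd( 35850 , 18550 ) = 50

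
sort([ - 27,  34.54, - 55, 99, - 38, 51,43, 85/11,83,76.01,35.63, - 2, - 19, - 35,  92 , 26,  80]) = [ - 55, - 38,-35,-27,  -  19, - 2,85/11,26, 34.54,  35.63,  43, 51,76.01 , 80, 83 , 92, 99]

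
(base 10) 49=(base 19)2B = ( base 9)54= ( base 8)61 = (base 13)3A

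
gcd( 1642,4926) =1642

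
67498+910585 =978083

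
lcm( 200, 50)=200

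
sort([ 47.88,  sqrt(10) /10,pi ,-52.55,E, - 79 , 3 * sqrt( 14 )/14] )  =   [-79, - 52.55,  sqrt( 10 ) /10,3*sqrt(14 ) /14,  E,  pi, 47.88 ] 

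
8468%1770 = 1388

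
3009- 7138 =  - 4129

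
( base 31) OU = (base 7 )2154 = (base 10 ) 774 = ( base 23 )1af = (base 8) 1406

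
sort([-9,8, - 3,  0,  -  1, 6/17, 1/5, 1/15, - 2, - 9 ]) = [-9, - 9  ,-3,-2,-1, 0,  1/15,1/5,6/17,  8]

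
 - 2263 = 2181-4444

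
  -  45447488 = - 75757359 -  - 30309871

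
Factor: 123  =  3^1*41^1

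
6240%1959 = 363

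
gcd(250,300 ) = 50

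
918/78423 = 306/26141 = 0.01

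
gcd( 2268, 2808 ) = 108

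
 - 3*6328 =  - 18984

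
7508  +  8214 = 15722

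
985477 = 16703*59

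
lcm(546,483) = 12558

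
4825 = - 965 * ( - 5 )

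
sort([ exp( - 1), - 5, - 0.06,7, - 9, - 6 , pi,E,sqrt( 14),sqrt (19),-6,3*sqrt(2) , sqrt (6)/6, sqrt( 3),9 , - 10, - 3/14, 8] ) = [ - 10, - 9, - 6, - 6, - 5, - 3/14, - 0.06,exp(- 1 ),sqrt(6)/6,sqrt( 3 ),E,pi,sqrt( 14 ), 3 * sqrt(2), sqrt ( 19),7, 8, 9 ]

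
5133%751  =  627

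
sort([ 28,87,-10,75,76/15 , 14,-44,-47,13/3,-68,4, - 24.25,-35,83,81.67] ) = [ - 68,-47,- 44, - 35,-24.25,-10,4, 13/3 , 76/15,14,28 , 75,81.67,83, 87]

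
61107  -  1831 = 59276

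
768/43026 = 128/7171 = 0.02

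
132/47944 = 33/11986 = 0.00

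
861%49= 28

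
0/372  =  0  =  0.00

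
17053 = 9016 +8037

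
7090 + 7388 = 14478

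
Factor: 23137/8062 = 2^( - 1)*17^1*29^ ( - 1)*139^( - 1 ) * 1361^1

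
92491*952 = 88051432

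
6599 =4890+1709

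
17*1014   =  17238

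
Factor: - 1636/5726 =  - 2^1 *7^( - 1)=-2/7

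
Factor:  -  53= -53^1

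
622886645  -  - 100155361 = 723042006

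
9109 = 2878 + 6231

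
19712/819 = 24 + 8/117 = 24.07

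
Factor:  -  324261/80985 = -108087/26995=   -  3^1 * 5^(-1)*7^1*5147^1*5399^( - 1)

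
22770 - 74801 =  - 52031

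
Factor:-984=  - 2^3*3^1*41^1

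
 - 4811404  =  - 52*92527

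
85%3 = 1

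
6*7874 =47244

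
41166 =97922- 56756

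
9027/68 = 531/4 = 132.75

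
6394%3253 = 3141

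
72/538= 36/269=0.13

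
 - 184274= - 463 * 398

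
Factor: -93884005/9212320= -18776801/1842464 = - 2^(-5 )*13^(-1 )*43^( - 1 )*103^ ( -1 )*18776801^1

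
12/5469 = 4/1823 = 0.00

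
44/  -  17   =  -44/17 = -2.59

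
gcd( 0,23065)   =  23065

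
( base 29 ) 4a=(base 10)126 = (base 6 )330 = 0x7e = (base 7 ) 240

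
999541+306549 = 1306090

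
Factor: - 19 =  - 19^1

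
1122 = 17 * 66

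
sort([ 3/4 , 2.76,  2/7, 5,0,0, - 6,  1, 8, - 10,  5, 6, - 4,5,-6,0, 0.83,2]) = [-10, - 6, - 6,-4, 0 , 0, 0  ,  2/7 , 3/4, 0.83, 1,  2 , 2.76, 5, 5, 5, 6,  8]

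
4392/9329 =4392/9329 = 0.47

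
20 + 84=104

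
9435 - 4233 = 5202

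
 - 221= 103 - 324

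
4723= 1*4723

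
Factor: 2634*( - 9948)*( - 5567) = 2^3*3^2*19^1 * 293^1*439^1*829^1 = 145872279144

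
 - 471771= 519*( - 909 )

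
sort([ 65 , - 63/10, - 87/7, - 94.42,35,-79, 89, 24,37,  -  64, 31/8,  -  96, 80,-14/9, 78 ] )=[ - 96, - 94.42, - 79, - 64, - 87/7, -63/10, - 14/9 , 31/8 , 24,35, 37,65,  78, 80, 89]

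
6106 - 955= 5151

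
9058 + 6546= 15604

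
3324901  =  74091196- 70766295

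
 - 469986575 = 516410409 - 986396984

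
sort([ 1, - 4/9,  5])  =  [ - 4/9,1,5] 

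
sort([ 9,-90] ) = [ - 90,9 ]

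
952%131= 35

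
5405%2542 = 321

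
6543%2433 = 1677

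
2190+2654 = 4844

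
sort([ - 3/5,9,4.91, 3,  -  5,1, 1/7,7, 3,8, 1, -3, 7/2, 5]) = [-5, -3,  -  3/5, 1/7,1, 1, 3, 3,7/2, 4.91, 5, 7,  8,9]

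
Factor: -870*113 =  - 98310 = - 2^1*3^1 * 5^1 * 29^1*113^1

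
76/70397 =76/70397 = 0.00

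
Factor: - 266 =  - 2^1*7^1*19^1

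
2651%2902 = 2651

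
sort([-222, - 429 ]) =[ - 429, - 222 ] 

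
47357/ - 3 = - 47357/3 = - 15785.67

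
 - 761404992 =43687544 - 805092536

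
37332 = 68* 549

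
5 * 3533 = 17665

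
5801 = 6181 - 380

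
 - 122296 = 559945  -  682241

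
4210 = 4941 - 731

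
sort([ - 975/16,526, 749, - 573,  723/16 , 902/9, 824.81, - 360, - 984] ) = [ - 984, - 573, -360,  -  975/16,723/16 , 902/9,526,  749,824.81 ]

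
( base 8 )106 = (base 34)22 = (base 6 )154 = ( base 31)28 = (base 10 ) 70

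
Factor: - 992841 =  - 3^1*23^1*14389^1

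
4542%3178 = 1364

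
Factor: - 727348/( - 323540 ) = 5^( - 1 )*7^( - 1)*2311^(  -  1)*181837^1 = 181837/80885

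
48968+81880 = 130848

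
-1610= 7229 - 8839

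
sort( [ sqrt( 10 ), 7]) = [ sqrt( 10 ) , 7 ]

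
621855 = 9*69095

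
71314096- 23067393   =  48246703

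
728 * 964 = 701792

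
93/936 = 31/312 = 0.10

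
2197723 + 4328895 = 6526618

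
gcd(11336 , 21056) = 8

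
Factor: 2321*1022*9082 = 2^2*7^1*11^1* 19^1*73^1*211^1*239^1 = 21543067084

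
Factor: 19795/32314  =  2^(  -  1)*5^1*37^1*151^( - 1) = 185/302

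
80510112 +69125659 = 149635771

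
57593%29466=28127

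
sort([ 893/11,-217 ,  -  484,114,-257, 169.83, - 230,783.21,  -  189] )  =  [-484, - 257, - 230,-217, - 189,893/11,114,169.83, 783.21]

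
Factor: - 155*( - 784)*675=82026000 =2^4*3^3*5^3*7^2 * 31^1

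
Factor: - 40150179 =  - 3^2*137^1*32563^1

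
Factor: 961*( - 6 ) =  - 5766 = - 2^1*3^1*31^2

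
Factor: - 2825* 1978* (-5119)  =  28604204150 = 2^1*5^2*23^1*43^1*113^1*5119^1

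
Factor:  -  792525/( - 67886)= 2^(  -  1)*3^1*5^2*7^( - 1)*13^( - 1)*373^( - 1)*10567^1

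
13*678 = 8814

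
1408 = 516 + 892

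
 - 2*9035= - 18070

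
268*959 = 257012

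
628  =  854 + -226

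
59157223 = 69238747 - 10081524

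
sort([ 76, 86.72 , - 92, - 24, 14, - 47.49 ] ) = [-92, - 47.49 , - 24, 14, 76,86.72] 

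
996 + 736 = 1732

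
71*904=64184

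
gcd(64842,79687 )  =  1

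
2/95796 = 1/47898= 0.00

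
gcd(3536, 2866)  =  2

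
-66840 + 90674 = 23834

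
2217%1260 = 957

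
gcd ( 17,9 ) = 1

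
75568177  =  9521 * 7937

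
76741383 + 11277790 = 88019173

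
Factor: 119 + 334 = 453= 3^1*151^1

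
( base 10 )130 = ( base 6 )334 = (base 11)109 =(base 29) 4E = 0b10000010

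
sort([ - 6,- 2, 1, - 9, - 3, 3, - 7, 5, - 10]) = [ - 10, - 9 , - 7,-6, - 3, -2, 1, 3, 5]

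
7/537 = 7/537 = 0.01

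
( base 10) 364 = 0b101101100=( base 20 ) I4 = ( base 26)E0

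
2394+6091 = 8485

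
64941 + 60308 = 125249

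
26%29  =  26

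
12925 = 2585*5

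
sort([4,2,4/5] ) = [ 4/5, 2, 4 ]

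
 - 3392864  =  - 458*7408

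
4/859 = 4/859 = 0.00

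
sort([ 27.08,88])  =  [ 27.08, 88]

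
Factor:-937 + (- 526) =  - 7^1*11^1*19^1 = -1463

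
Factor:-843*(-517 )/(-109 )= - 3^1*11^1*47^1*109^(  -  1 )*281^1 = -435831/109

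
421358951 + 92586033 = 513944984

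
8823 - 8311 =512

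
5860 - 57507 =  - 51647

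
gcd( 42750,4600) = 50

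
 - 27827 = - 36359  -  -8532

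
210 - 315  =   - 105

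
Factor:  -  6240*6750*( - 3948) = 166289760000 = 2^8*3^5*5^4*7^1*13^1*47^1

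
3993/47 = 3993/47 = 84.96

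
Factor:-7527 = -3^1*13^1*193^1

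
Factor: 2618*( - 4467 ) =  - 2^1*3^1*7^1*11^1*17^1*1489^1 = -11694606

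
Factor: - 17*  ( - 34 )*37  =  21386 = 2^1*17^2 *37^1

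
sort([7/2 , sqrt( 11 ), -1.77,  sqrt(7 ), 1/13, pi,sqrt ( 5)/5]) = [ - 1.77, 1/13, sqrt ( 5 ) /5,sqrt( 7 ), pi, sqrt(11 ),  7/2]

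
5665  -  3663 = 2002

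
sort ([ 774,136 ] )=[ 136,  774 ] 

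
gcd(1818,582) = 6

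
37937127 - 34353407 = 3583720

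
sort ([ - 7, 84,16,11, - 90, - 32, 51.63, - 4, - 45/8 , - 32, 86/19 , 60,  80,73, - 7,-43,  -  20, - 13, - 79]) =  [ - 90, - 79,-43, - 32, -32, - 20, - 13, - 7, - 7, - 45/8, - 4 , 86/19 , 11,16, 51.63, 60, 73, 80, 84]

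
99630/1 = 99630 = 99630.00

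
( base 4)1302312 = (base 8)16266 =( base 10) 7350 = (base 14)2970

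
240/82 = 2 + 38/41 = 2.93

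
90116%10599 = 5324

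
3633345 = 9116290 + -5482945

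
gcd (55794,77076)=6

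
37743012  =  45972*821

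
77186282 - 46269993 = 30916289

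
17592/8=2199 = 2199.00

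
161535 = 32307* 5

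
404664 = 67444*6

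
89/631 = 89/631 = 0.14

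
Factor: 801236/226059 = 2^2 * 3^ (-1 )*383^1*523^1*75353^ (-1 ) 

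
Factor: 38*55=2^1*5^1*11^1*19^1 = 2090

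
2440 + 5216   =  7656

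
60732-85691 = -24959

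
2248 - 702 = 1546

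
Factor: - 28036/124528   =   - 163/724 = - 2^( - 2 )*163^1*181^( - 1)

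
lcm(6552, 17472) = 52416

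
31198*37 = 1154326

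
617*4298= 2651866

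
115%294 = 115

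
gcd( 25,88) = 1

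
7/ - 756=-1/108 = - 0.01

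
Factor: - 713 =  - 23^1*31^1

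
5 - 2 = 3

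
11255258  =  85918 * 131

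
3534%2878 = 656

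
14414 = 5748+8666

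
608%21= 20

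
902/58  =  15+ 16/29 = 15.55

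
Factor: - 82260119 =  - 89^1*151^1*6121^1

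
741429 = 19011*39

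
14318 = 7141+7177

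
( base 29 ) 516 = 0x1090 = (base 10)4240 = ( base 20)ac0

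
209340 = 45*4652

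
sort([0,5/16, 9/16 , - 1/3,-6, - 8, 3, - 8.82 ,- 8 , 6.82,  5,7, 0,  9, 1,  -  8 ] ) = [ - 8.82 , - 8, - 8, - 8,-6 , - 1/3,0,0,5/16, 9/16,1,3, 5,6.82,7, 9 ] 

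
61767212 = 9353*6604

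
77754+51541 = 129295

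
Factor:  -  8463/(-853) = 3^1*7^1*13^1 * 31^1 * 853^(-1 ) 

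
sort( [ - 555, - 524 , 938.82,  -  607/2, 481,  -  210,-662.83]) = [ - 662.83, -555,-524,-607/2, - 210,  481,938.82]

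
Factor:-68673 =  - 3^1 * 11^1*2081^1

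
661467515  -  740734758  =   - 79267243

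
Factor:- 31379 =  - 31379^1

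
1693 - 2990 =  - 1297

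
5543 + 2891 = 8434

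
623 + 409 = 1032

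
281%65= 21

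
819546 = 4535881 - 3716335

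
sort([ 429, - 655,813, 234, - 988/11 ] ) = [ - 655,  -  988/11 , 234, 429,813]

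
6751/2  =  3375+ 1/2 = 3375.50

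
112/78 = 1 + 17/39 = 1.44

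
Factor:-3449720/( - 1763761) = 2^3*5^1* 797^( - 1 ) * 2213^(- 1 )*86243^1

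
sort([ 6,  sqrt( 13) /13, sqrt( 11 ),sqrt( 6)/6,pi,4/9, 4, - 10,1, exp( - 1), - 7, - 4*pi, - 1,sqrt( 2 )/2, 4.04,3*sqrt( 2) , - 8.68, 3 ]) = [ - 4*pi, - 10, - 8.68, - 7, - 1,sqrt(13) /13, exp( - 1 ),sqrt(6)/6,4/9, sqrt( 2)/2, 1,3,pi , sqrt( 11),4,  4.04,  3*sqrt( 2),6]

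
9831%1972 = 1943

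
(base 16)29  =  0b101001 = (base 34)17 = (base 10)41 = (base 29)1C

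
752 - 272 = 480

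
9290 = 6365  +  2925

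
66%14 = 10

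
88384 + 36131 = 124515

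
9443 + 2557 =12000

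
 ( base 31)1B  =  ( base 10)42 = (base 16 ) 2A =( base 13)33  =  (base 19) 24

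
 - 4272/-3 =1424 + 0/1 = 1424.00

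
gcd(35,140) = 35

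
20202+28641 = 48843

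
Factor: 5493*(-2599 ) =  - 14276307 = - 3^1 * 23^1  *113^1*1831^1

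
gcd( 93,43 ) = 1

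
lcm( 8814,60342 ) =784446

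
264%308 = 264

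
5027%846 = 797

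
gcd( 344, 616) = 8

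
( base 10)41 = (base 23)1i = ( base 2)101001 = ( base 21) 1k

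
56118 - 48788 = 7330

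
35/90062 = 5/12866= 0.00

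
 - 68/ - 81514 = 34/40757 = 0.00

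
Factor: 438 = 2^1 * 3^1*73^1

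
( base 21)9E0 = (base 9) 5756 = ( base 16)10a7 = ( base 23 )818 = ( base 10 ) 4263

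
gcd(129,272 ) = 1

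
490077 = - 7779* ( - 63)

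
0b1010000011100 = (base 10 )5148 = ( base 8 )12034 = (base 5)131043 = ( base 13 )2460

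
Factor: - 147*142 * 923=-2^1*3^1 *7^2*13^1*71^2 = - 19266702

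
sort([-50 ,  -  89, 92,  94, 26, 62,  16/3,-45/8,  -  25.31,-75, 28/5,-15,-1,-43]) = [ - 89,-75, - 50, - 43, - 25.31, - 15,- 45/8, - 1, 16/3, 28/5,26,62, 92 , 94]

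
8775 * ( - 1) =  - 8775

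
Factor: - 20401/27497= - 23^1*31^( - 1) = -23/31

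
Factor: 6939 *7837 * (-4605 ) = -250424242515 = - 3^4 * 5^1 * 17^1*257^1*307^1*461^1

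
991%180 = 91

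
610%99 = 16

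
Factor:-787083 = -3^1*11^1*17^1*23^1 * 61^1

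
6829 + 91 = 6920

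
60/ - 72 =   -  5/6 = - 0.83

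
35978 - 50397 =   -  14419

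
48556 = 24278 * 2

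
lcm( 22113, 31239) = 1968057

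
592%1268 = 592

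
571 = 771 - 200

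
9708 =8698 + 1010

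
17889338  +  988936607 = 1006825945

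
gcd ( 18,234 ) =18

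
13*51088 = 664144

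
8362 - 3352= 5010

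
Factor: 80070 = 2^1*3^1*5^1*17^1*157^1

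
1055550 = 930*1135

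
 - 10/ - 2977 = 10/2977=0.00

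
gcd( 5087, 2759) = 1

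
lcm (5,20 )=20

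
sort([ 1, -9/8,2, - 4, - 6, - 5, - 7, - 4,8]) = [ - 7, - 6,  -  5,- 4, - 4 , - 9/8,1,2,8] 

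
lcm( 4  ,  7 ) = 28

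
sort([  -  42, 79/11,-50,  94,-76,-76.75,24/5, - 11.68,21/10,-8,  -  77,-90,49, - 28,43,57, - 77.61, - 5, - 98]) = [-98, - 90,-77.61, - 77 , - 76.75, - 76,-50, - 42,-28,-11.68,-8, - 5,21/10,24/5,79/11,43,49, 57,94 ] 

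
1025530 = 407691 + 617839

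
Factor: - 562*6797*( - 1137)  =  4343242218 =2^1 * 3^1*7^1*281^1*379^1*971^1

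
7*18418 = 128926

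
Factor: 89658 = 2^1 * 3^2 *17^1*293^1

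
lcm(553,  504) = 39816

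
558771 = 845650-286879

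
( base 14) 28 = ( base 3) 1100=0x24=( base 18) 20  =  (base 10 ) 36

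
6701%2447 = 1807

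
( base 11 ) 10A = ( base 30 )4b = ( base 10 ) 131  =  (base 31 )47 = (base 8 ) 203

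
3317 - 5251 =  - 1934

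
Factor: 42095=5^1*8419^1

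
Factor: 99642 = 2^1*3^1*16607^1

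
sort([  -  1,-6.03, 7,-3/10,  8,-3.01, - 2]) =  [ - 6.03,  -  3.01, - 2, - 1, - 3/10, 7,  8 ] 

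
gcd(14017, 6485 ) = 1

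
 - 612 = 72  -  684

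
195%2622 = 195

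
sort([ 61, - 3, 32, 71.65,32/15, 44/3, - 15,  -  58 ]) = [ - 58, - 15, - 3, 32/15,44/3,32, 61,71.65 ] 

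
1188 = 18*66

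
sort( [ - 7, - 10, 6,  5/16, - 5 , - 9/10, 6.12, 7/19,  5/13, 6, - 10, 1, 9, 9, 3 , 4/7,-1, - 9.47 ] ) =[  -  10, - 10, - 9.47, - 7, - 5,-1,-9/10,5/16, 7/19,  5/13, 4/7,1 , 3,6, 6, 6.12 , 9,9]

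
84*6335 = 532140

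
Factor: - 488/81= - 2^3*3^( - 4)*61^1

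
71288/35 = 2036  +  4/5  =  2036.80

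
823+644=1467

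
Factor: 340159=67^1* 5077^1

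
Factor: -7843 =-11^1*23^1*31^1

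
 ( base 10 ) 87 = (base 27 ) 36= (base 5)322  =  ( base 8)127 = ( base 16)57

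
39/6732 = 13/2244 = 0.01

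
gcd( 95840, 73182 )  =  2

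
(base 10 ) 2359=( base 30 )2IJ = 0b100100110111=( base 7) 6610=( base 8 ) 4467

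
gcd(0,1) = 1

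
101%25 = 1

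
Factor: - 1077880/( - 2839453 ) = 2^3*5^1*491^( -1)*5783^ ( -1 )*26947^1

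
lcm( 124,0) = 0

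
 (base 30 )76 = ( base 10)216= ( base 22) 9i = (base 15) e6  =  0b11011000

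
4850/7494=2425/3747 = 0.65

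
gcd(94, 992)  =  2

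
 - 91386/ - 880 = 103 + 373/440 = 103.85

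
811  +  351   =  1162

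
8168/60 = 2042/15 = 136.13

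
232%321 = 232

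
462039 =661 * 699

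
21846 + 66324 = 88170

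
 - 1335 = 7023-8358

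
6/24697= 6/24697 = 0.00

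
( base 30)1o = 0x36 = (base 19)2G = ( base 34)1K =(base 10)54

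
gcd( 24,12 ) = 12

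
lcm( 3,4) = 12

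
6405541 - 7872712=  -1467171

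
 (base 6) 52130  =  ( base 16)1b36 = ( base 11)5263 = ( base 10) 6966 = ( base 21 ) fgf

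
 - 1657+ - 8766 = - 10423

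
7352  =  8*919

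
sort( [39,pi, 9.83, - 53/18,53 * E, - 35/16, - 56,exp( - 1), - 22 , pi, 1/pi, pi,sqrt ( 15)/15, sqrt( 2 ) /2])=[ - 56,  -  22 ,-53/18, - 35/16, sqrt(15 ) /15  ,  1/pi,exp(-1),sqrt( 2) /2, pi , pi,pi, 9.83, 39, 53 *E ]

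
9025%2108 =593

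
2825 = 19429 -16604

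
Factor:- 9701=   -  89^1*109^1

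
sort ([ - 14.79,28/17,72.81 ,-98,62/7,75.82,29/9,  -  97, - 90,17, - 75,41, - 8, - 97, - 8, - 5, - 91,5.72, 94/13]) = [-98, - 97, - 97, - 91, - 90, - 75, - 14.79, - 8,-8, - 5,  28/17, 29/9,5.72,94/13,62/7,17,41,72.81,75.82]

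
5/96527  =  5/96527  =  0.00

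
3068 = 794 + 2274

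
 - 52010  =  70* (  -  743 )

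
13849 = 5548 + 8301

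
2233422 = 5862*381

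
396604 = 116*3419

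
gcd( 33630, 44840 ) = 11210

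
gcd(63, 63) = 63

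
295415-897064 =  - 601649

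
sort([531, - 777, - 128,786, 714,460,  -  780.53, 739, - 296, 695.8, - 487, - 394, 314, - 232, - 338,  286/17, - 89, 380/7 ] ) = [-780.53, - 777, - 487,-394,  -  338,- 296, - 232, - 128,  -  89, 286/17, 380/7,314, 460, 531,695.8, 714,739, 786]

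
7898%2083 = 1649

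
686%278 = 130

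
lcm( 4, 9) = 36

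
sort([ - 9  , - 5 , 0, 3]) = [-9 ,-5, 0, 3]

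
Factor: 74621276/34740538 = 2^1*7^( - 1)* 1223^( - 1)*2029^(-1)*18655319^1 = 37310638/17370269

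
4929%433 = 166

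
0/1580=0 = 0.00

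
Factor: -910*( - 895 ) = 814450 = 2^1*5^2*7^1*13^1*179^1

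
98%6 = 2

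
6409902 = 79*81138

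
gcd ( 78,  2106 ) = 78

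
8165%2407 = 944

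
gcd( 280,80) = 40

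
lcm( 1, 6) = 6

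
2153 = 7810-5657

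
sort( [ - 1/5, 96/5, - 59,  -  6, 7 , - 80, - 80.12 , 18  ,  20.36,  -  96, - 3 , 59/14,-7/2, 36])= [ -96, -80.12, - 80, - 59, - 6, - 7/2,- 3,-1/5,59/14, 7,18, 96/5,  20.36, 36]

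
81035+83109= 164144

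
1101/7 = 1101/7=157.29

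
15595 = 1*15595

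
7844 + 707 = 8551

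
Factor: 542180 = 2^2*5^1*27109^1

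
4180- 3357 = 823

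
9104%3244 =2616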